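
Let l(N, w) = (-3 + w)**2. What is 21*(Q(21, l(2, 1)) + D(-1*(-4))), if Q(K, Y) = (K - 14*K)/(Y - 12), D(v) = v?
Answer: 6405/8 ≈ 800.63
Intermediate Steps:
Q(K, Y) = -13*K/(-12 + Y) (Q(K, Y) = (-13*K)/(-12 + Y) = -13*K/(-12 + Y))
21*(Q(21, l(2, 1)) + D(-1*(-4))) = 21*(-13*21/(-12 + (-3 + 1)**2) - 1*(-4)) = 21*(-13*21/(-12 + (-2)**2) + 4) = 21*(-13*21/(-12 + 4) + 4) = 21*(-13*21/(-8) + 4) = 21*(-13*21*(-1/8) + 4) = 21*(273/8 + 4) = 21*(305/8) = 6405/8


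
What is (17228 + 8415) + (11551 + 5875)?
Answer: 43069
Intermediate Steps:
(17228 + 8415) + (11551 + 5875) = 25643 + 17426 = 43069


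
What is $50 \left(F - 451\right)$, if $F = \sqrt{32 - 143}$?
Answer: $-22550 + 50 i \sqrt{111} \approx -22550.0 + 526.78 i$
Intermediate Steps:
$F = i \sqrt{111}$ ($F = \sqrt{-111} = i \sqrt{111} \approx 10.536 i$)
$50 \left(F - 451\right) = 50 \left(i \sqrt{111} - 451\right) = 50 \left(-451 + i \sqrt{111}\right) = -22550 + 50 i \sqrt{111}$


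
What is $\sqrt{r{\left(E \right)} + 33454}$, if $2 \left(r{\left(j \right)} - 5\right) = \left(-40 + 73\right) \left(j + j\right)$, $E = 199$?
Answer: $\sqrt{40026} \approx 200.06$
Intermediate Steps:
$r{\left(j \right)} = 5 + 33 j$ ($r{\left(j \right)} = 5 + \frac{\left(-40 + 73\right) \left(j + j\right)}{2} = 5 + \frac{33 \cdot 2 j}{2} = 5 + \frac{66 j}{2} = 5 + 33 j$)
$\sqrt{r{\left(E \right)} + 33454} = \sqrt{\left(5 + 33 \cdot 199\right) + 33454} = \sqrt{\left(5 + 6567\right) + 33454} = \sqrt{6572 + 33454} = \sqrt{40026}$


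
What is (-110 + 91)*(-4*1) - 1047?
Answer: -971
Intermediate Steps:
(-110 + 91)*(-4*1) - 1047 = -19*(-4) - 1047 = 76 - 1047 = -971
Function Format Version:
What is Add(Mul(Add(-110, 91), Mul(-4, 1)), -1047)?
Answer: -971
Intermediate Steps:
Add(Mul(Add(-110, 91), Mul(-4, 1)), -1047) = Add(Mul(-19, -4), -1047) = Add(76, -1047) = -971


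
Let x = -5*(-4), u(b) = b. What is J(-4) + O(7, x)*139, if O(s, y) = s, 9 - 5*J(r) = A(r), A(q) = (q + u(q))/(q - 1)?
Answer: 24362/25 ≈ 974.48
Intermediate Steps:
x = 20
A(q) = 2*q/(-1 + q) (A(q) = (q + q)/(q - 1) = (2*q)/(-1 + q) = 2*q/(-1 + q))
J(r) = 9/5 - 2*r/(5*(-1 + r))
J(-4) + O(7, x)*139 = (-9 + 7*(-4))/(5*(-1 - 4)) + 7*139 = (⅕)*(-9 - 28)/(-5) + 973 = (⅕)*(-⅕)*(-37) + 973 = 37/25 + 973 = 24362/25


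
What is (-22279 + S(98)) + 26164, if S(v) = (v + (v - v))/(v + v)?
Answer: 7771/2 ≈ 3885.5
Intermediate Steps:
S(v) = ½ (S(v) = (v + 0)/((2*v)) = v*(1/(2*v)) = ½)
(-22279 + S(98)) + 26164 = (-22279 + ½) + 26164 = -44557/2 + 26164 = 7771/2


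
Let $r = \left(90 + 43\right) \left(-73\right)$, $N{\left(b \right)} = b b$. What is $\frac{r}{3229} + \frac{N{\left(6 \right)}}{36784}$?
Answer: $- \frac{89254903}{29693884} \approx -3.0058$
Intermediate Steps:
$N{\left(b \right)} = b^{2}$
$r = -9709$ ($r = 133 \left(-73\right) = -9709$)
$\frac{r}{3229} + \frac{N{\left(6 \right)}}{36784} = - \frac{9709}{3229} + \frac{6^{2}}{36784} = \left(-9709\right) \frac{1}{3229} + 36 \cdot \frac{1}{36784} = - \frac{9709}{3229} + \frac{9}{9196} = - \frac{89254903}{29693884}$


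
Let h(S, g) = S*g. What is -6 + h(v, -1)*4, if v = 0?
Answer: -6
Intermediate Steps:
-6 + h(v, -1)*4 = -6 + (0*(-1))*4 = -6 + 0*4 = -6 + 0 = -6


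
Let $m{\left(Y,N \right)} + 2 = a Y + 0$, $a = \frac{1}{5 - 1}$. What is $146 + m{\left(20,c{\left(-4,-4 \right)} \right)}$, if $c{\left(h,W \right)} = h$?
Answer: $149$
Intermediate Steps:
$a = \frac{1}{4} \approx 0.25$
$m{\left(Y,N \right)} = -2 + \frac{Y}{4}$ ($m{\left(Y,N \right)} = -2 + \left(\frac{Y}{4} + 0\right) = -2 + \frac{Y}{4}$)
$146 + m{\left(20,c{\left(-4,-4 \right)} \right)} = 146 + \left(-2 + \frac{1}{4} \cdot 20\right) = 146 + \left(-2 + 5\right) = 146 + 3 = 149$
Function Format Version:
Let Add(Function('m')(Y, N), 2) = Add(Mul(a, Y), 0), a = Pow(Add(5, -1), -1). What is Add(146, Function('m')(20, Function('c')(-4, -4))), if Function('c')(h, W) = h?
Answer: 149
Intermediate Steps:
a = Rational(1, 4) (a = Pow(4, -1) = Rational(1, 4) ≈ 0.25000)
Function('m')(Y, N) = Add(-2, Mul(Rational(1, 4), Y)) (Function('m')(Y, N) = Add(-2, Add(Mul(Rational(1, 4), Y), 0)) = Add(-2, Mul(Rational(1, 4), Y)))
Add(146, Function('m')(20, Function('c')(-4, -4))) = Add(146, Add(-2, Mul(Rational(1, 4), 20))) = Add(146, Add(-2, 5)) = Add(146, 3) = 149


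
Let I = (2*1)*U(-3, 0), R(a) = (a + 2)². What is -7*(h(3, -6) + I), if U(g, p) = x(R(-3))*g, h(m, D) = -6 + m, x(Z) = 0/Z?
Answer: 21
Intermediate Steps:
R(a) = (2 + a)²
x(Z) = 0
U(g, p) = 0 (U(g, p) = 0*g = 0)
I = 0 (I = (2*1)*0 = 2*0 = 0)
-7*(h(3, -6) + I) = -7*((-6 + 3) + 0) = -7*(-3 + 0) = -7*(-3) = 21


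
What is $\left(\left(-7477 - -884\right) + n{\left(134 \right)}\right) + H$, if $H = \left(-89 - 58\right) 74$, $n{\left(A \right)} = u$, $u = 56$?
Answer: $-17415$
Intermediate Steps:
$n{\left(A \right)} = 56$
$H = -10878$ ($H = \left(-147\right) 74 = -10878$)
$\left(\left(-7477 - -884\right) + n{\left(134 \right)}\right) + H = \left(\left(-7477 - -884\right) + 56\right) - 10878 = \left(\left(-7477 + 884\right) + 56\right) - 10878 = \left(-6593 + 56\right) - 10878 = -6537 - 10878 = -17415$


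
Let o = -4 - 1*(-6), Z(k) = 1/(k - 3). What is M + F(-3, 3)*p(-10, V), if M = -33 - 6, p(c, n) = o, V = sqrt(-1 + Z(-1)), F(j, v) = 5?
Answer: -29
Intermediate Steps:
Z(k) = 1/(-3 + k)
V = I*sqrt(5)/2 (V = sqrt(-1 + 1/(-3 - 1)) = sqrt(-1 + 1/(-4)) = sqrt(-1 - 1/4) = sqrt(-5/4) = I*sqrt(5)/2 ≈ 1.118*I)
o = 2 (o = -4 + 6 = 2)
p(c, n) = 2
M = -39
M + F(-3, 3)*p(-10, V) = -39 + 5*2 = -39 + 10 = -29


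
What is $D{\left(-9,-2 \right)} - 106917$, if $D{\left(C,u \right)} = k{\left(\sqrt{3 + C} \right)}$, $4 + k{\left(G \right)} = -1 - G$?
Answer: $-106922 - i \sqrt{6} \approx -1.0692 \cdot 10^{5} - 2.4495 i$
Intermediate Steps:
$k{\left(G \right)} = -5 - G$ ($k{\left(G \right)} = -4 - \left(1 + G\right) = -5 - G$)
$D{\left(C,u \right)} = -5 - \sqrt{3 + C}$
$D{\left(-9,-2 \right)} - 106917 = \left(-5 - \sqrt{3 - 9}\right) - 106917 = \left(-5 - \sqrt{-6}\right) - 106917 = \left(-5 - i \sqrt{6}\right) - 106917 = -106922 - i \sqrt{6}$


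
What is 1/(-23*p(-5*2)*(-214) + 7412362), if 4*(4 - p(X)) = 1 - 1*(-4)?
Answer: 2/14851795 ≈ 1.3466e-7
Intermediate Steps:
p(X) = 11/4 (p(X) = 4 - (1 - 1*(-4))/4 = 4 - (1 + 4)/4 = 4 - 1/4*5 = 4 - 5/4 = 11/4)
1/(-23*p(-5*2)*(-214) + 7412362) = 1/(-23*11/4*(-214) + 7412362) = 1/(-253/4*(-214) + 7412362) = 1/(27071/2 + 7412362) = 1/(14851795/2) = 2/14851795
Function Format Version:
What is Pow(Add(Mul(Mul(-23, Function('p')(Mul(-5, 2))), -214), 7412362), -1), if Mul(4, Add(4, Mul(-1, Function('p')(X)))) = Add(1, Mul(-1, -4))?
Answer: Rational(2, 14851795) ≈ 1.3466e-7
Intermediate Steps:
Function('p')(X) = Rational(11, 4) (Function('p')(X) = Add(4, Mul(Rational(-1, 4), Add(1, Mul(-1, -4)))) = Add(4, Mul(Rational(-1, 4), Add(1, 4))) = Add(4, Mul(Rational(-1, 4), 5)) = Add(4, Rational(-5, 4)) = Rational(11, 4))
Pow(Add(Mul(Mul(-23, Function('p')(Mul(-5, 2))), -214), 7412362), -1) = Pow(Add(Mul(Mul(-23, Rational(11, 4)), -214), 7412362), -1) = Pow(Add(Mul(Rational(-253, 4), -214), 7412362), -1) = Pow(Add(Rational(27071, 2), 7412362), -1) = Pow(Rational(14851795, 2), -1) = Rational(2, 14851795)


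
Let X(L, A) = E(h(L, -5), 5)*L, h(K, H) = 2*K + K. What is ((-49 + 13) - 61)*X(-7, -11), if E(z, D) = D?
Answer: 3395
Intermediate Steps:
h(K, H) = 3*K
X(L, A) = 5*L
((-49 + 13) - 61)*X(-7, -11) = ((-49 + 13) - 61)*(5*(-7)) = (-36 - 61)*(-35) = -97*(-35) = 3395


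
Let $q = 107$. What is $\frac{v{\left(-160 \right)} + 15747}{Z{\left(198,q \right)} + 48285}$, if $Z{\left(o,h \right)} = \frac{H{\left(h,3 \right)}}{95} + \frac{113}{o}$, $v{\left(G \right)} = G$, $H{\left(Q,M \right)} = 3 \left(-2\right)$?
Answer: $\frac{293191470}{908250397} \approx 0.32281$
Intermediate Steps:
$H{\left(Q,M \right)} = -6$
$Z{\left(o,h \right)} = - \frac{6}{95} + \frac{113}{o}$
$\frac{v{\left(-160 \right)} + 15747}{Z{\left(198,q \right)} + 48285} = \frac{-160 + 15747}{\left(- \frac{6}{95} + \frac{113}{198}\right) + 48285} = \frac{15587}{\left(- \frac{6}{95} + 113 \cdot \frac{1}{198}\right) + 48285} = \frac{15587}{\left(- \frac{6}{95} + \frac{113}{198}\right) + 48285} = \frac{15587}{\frac{9547}{18810} + 48285} = \frac{15587}{\frac{908250397}{18810}} = 15587 \cdot \frac{18810}{908250397} = \frac{293191470}{908250397}$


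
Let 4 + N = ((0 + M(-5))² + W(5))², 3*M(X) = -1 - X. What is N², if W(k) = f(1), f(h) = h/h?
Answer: 90601/6561 ≈ 13.809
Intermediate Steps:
f(h) = 1
W(k) = 1
M(X) = -⅓ - X/3 (M(X) = (-1 - X)/3 = -⅓ - X/3)
N = 301/81 (N = -4 + ((0 + (-⅓ - ⅓*(-5)))² + 1)² = -4 + ((0 + (-⅓ + 5/3))² + 1)² = -4 + ((0 + 4/3)² + 1)² = -4 + ((4/3)² + 1)² = -4 + (16/9 + 1)² = -4 + (25/9)² = -4 + 625/81 = 301/81 ≈ 3.7160)
N² = (301/81)² = 90601/6561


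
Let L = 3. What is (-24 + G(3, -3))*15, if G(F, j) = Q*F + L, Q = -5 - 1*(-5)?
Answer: -315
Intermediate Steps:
Q = 0 (Q = -5 + 5 = 0)
G(F, j) = 3 (G(F, j) = 0*F + 3 = 0 + 3 = 3)
(-24 + G(3, -3))*15 = (-24 + 3)*15 = -21*15 = -315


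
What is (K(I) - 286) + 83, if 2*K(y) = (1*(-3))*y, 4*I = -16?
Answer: -197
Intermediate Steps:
I = -4 (I = (¼)*(-16) = -4)
K(y) = -3*y/2 (K(y) = ((1*(-3))*y)/2 = (-3*y)/2 = -3*y/2)
(K(I) - 286) + 83 = (-3/2*(-4) - 286) + 83 = (6 - 286) + 83 = -280 + 83 = -197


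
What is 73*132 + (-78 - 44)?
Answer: 9514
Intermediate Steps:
73*132 + (-78 - 44) = 9636 - 122 = 9514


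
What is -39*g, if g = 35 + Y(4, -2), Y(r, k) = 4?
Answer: -1521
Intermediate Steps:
g = 39 (g = 35 + 4 = 39)
-39*g = -39*39 = -1521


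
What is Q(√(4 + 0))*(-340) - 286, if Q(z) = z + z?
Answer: -1646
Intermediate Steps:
Q(z) = 2*z
Q(√(4 + 0))*(-340) - 286 = (2*√(4 + 0))*(-340) - 286 = (2*√4)*(-340) - 286 = (2*2)*(-340) - 286 = 4*(-340) - 286 = -1360 - 286 = -1646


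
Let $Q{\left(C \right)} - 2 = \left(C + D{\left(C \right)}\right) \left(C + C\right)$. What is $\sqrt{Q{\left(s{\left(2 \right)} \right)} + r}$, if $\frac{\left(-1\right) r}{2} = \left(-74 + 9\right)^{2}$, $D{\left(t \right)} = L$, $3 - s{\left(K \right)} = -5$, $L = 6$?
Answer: $4 i \sqrt{514} \approx 90.686 i$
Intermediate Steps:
$s{\left(K \right)} = 8$ ($s{\left(K \right)} = 3 - -5 = 3 + 5 = 8$)
$D{\left(t \right)} = 6$
$r = -8450$ ($r = - 2 \left(-74 + 9\right)^{2} = - 2 \left(-65\right)^{2} = \left(-2\right) 4225 = -8450$)
$Q{\left(C \right)} = 2 + 2 C \left(6 + C\right)$ ($Q{\left(C \right)} = 2 + \left(C + 6\right) \left(C + C\right) = 2 + \left(6 + C\right) 2 C = 2 + 2 C \left(6 + C\right)$)
$\sqrt{Q{\left(s{\left(2 \right)} \right)} + r} = \sqrt{\left(2 + 2 \cdot 8^{2} + 12 \cdot 8\right) - 8450} = \sqrt{\left(2 + 2 \cdot 64 + 96\right) - 8450} = \sqrt{\left(2 + 128 + 96\right) - 8450} = \sqrt{226 - 8450} = \sqrt{-8224} = 4 i \sqrt{514}$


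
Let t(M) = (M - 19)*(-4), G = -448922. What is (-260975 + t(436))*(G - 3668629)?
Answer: 1081445947293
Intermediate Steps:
t(M) = 76 - 4*M (t(M) = (-19 + M)*(-4) = 76 - 4*M)
(-260975 + t(436))*(G - 3668629) = (-260975 + (76 - 4*436))*(-448922 - 3668629) = (-260975 + (76 - 1744))*(-4117551) = (-260975 - 1668)*(-4117551) = -262643*(-4117551) = 1081445947293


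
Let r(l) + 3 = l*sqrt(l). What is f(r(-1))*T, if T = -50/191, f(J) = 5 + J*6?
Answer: 650/191 + 300*I/191 ≈ 3.4031 + 1.5707*I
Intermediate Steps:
r(l) = -3 + l**(3/2) (r(l) = -3 + l*sqrt(l) = -3 + l**(3/2))
f(J) = 5 + 6*J
T = -50/191 (T = -50*1/191 = -50/191 ≈ -0.26178)
f(r(-1))*T = (5 + 6*(-3 + (-1)**(3/2)))*(-50/191) = (5 + 6*(-3 - I))*(-50/191) = (5 + (-18 - 6*I))*(-50/191) = (-13 - 6*I)*(-50/191) = 650/191 + 300*I/191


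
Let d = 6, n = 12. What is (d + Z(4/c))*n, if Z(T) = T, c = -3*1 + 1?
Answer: 48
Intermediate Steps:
c = -2 (c = -3 + 1 = -2)
(d + Z(4/c))*n = (6 + 4/(-2))*12 = (6 + 4*(-½))*12 = (6 - 2)*12 = 4*12 = 48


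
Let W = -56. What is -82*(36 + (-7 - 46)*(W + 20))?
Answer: -159408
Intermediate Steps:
-82*(36 + (-7 - 46)*(W + 20)) = -82*(36 + (-7 - 46)*(-56 + 20)) = -82*(36 - 53*(-36)) = -82*(36 + 1908) = -82*1944 = -159408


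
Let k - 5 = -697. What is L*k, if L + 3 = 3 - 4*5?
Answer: 13840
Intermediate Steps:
k = -692 (k = 5 - 697 = -692)
L = -20 (L = -3 + (3 - 4*5) = -3 + (3 - 20) = -3 - 17 = -20)
L*k = -20*(-692) = 13840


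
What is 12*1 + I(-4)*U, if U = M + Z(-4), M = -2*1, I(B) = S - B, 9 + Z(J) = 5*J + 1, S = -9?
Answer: 162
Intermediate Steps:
Z(J) = -8 + 5*J (Z(J) = -9 + (5*J + 1) = -9 + (1 + 5*J) = -8 + 5*J)
I(B) = -9 - B
M = -2
U = -30 (U = -2 + (-8 + 5*(-4)) = -2 + (-8 - 20) = -2 - 28 = -30)
12*1 + I(-4)*U = 12*1 + (-9 - 1*(-4))*(-30) = 12 + (-9 + 4)*(-30) = 12 - 5*(-30) = 12 + 150 = 162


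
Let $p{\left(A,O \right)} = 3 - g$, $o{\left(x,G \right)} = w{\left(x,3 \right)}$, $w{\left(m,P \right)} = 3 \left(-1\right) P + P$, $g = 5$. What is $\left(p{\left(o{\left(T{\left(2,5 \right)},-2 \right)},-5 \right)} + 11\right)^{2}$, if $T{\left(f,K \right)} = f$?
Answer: $81$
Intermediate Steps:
$w{\left(m,P \right)} = - 2 P$ ($w{\left(m,P \right)} = - 3 P + P = - 2 P$)
$o{\left(x,G \right)} = -6$ ($o{\left(x,G \right)} = \left(-2\right) 3 = -6$)
$p{\left(A,O \right)} = -2$ ($p{\left(A,O \right)} = 3 - 5 = -2$)
$\left(p{\left(o{\left(T{\left(2,5 \right)},-2 \right)},-5 \right)} + 11\right)^{2} = \left(-2 + 11\right)^{2} = 9^{2} = 81$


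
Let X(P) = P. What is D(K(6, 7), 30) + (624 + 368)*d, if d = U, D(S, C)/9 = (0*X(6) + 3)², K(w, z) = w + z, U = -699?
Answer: -693327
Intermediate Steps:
D(S, C) = 81 (D(S, C) = 9*(0*6 + 3)² = 9*(0 + 3)² = 9*3² = 9*9 = 81)
d = -699
D(K(6, 7), 30) + (624 + 368)*d = 81 + (624 + 368)*(-699) = 81 + 992*(-699) = 81 - 693408 = -693327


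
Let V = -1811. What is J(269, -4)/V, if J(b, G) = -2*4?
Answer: 8/1811 ≈ 0.0044174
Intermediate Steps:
J(b, G) = -8
J(269, -4)/V = -8/(-1811) = -8*(-1/1811) = 8/1811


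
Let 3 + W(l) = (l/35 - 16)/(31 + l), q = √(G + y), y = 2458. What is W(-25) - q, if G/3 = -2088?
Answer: -81/14 - I*√3806 ≈ -5.7857 - 61.693*I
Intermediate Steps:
G = -6264 (G = 3*(-2088) = -6264)
q = I*√3806 (q = √(-6264 + 2458) = √(-3806) = I*√3806 ≈ 61.693*I)
W(l) = -3 + (-16 + l/35)/(31 + l) (W(l) = -3 + (l/35 - 16)/(31 + l) = -3 + (-16 + l/35)/(31 + l))
W(-25) - q = (-3815 - 104*(-25))/(35*(31 - 25)) - I*√3806 = (1/35)*(-3815 + 2600)/6 - I*√3806 = (1/35)*(⅙)*(-1215) - I*√3806 = -81/14 - I*√3806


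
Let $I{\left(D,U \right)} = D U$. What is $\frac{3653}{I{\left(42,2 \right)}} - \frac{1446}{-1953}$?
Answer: $\frac{16453}{372} \approx 44.229$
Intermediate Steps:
$\frac{3653}{I{\left(42,2 \right)}} - \frac{1446}{-1953} = \frac{3653}{42 \cdot 2} - \frac{1446}{-1953} = \frac{3653}{84} - - \frac{482}{651} = 3653 \cdot \frac{1}{84} + \frac{482}{651} = \frac{3653}{84} + \frac{482}{651} = \frac{16453}{372}$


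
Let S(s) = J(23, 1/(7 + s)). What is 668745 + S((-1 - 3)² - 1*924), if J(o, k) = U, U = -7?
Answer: 668738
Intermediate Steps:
J(o, k) = -7
S(s) = -7
668745 + S((-1 - 3)² - 1*924) = 668745 - 7 = 668738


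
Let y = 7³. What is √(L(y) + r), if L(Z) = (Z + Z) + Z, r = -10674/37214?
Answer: √356161536462/18607 ≈ 32.074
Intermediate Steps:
y = 343
r = -5337/18607 (r = -10674*1/37214 = -5337/18607 ≈ -0.28683)
L(Z) = 3*Z (L(Z) = 2*Z + Z = 3*Z)
√(L(y) + r) = √(3*343 - 5337/18607) = √(1029 - 5337/18607) = √(19141266/18607) = √356161536462/18607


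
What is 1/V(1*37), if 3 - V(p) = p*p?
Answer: -1/1366 ≈ -0.00073206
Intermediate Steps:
V(p) = 3 - p² (V(p) = 3 - p*p = 3 - p²)
1/V(1*37) = 1/(3 - (1*37)²) = 1/(3 - 1*37²) = 1/(3 - 1*1369) = 1/(3 - 1369) = 1/(-1366) = -1/1366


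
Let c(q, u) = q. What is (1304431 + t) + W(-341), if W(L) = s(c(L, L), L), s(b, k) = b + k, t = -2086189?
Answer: -782440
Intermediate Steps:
W(L) = 2*L (W(L) = L + L = 2*L)
(1304431 + t) + W(-341) = (1304431 - 2086189) + 2*(-341) = -781758 - 682 = -782440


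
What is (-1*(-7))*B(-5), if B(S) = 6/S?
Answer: -42/5 ≈ -8.4000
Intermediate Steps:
(-1*(-7))*B(-5) = (-1*(-7))*(6/(-5)) = 7*(6*(-⅕)) = 7*(-6/5) = -42/5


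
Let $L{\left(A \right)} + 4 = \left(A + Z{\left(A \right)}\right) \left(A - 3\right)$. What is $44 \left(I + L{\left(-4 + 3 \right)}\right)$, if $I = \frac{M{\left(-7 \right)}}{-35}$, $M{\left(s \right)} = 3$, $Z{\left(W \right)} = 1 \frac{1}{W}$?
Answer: $\frac{6028}{35} \approx 172.23$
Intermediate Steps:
$Z{\left(W \right)} = \frac{1}{W}$
$L{\left(A \right)} = -4 + \left(-3 + A\right) \left(A + \frac{1}{A}\right)$ ($L{\left(A \right)} = -4 + \left(A + \frac{1}{A}\right) \left(A - 3\right) = -4 + \left(A + \frac{1}{A}\right) \left(-3 + A\right) = -4 + \left(-3 + A\right) \left(A + \frac{1}{A}\right)$)
$I = - \frac{3}{35}$ ($I = \frac{3}{-35} = 3 \left(- \frac{1}{35}\right) = - \frac{3}{35} \approx -0.085714$)
$44 \left(I + L{\left(-4 + 3 \right)}\right) = 44 \left(- \frac{3}{35} - \left(3 - \left(-4 + 3\right)^{2} + \frac{3}{-4 + 3} + 3 \left(-4 + 3\right)\right)\right) = 44 \left(- \frac{3}{35} - \left(-1 - 3\right)\right) = 44 \left(- \frac{3}{35} + \left(-3 + 1 + 3 - -3\right)\right) = 44 \left(- \frac{3}{35} + \left(-3 + 1 + 3 + 3\right)\right) = 44 \left(- \frac{3}{35} + 4\right) = 44 \cdot \frac{137}{35} = \frac{6028}{35}$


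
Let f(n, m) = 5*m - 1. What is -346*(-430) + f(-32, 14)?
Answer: 148849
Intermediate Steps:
f(n, m) = -1 + 5*m
-346*(-430) + f(-32, 14) = -346*(-430) + (-1 + 5*14) = 148780 + (-1 + 70) = 148780 + 69 = 148849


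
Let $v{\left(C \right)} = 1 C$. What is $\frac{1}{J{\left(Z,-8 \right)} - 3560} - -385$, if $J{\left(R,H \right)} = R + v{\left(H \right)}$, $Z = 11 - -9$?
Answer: $\frac{1365979}{3548} \approx 385.0$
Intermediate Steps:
$v{\left(C \right)} = C$
$Z = 20$ ($Z = 11 + 9 = 20$)
$J{\left(R,H \right)} = H + R$ ($J{\left(R,H \right)} = R + H = H + R$)
$\frac{1}{J{\left(Z,-8 \right)} - 3560} - -385 = \frac{1}{\left(-8 + 20\right) - 3560} - -385 = \frac{1}{12 - 3560} + 385 = \frac{1}{-3548} + 385 = - \frac{1}{3548} + 385 = \frac{1365979}{3548}$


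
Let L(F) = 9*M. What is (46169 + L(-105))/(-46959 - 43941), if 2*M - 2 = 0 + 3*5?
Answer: -92491/181800 ≈ -0.50875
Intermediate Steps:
M = 17/2 (M = 1 + (0 + 3*5)/2 = 1 + (0 + 15)/2 = 1 + (½)*15 = 1 + 15/2 = 17/2 ≈ 8.5000)
L(F) = 153/2 (L(F) = 9*(17/2) = 153/2)
(46169 + L(-105))/(-46959 - 43941) = (46169 + 153/2)/(-46959 - 43941) = (92491/2)/(-90900) = (92491/2)*(-1/90900) = -92491/181800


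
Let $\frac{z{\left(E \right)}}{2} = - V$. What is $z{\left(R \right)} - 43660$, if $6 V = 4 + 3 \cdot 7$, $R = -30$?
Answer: $- \frac{131005}{3} \approx -43668.0$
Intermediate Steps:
$V = \frac{25}{6}$ ($V = \frac{4 + 3 \cdot 7}{6} = \frac{4 + 21}{6} = \frac{1}{6} \cdot 25 = \frac{25}{6} \approx 4.1667$)
$z{\left(E \right)} = - \frac{25}{3}$ ($z{\left(E \right)} = 2 \left(\left(-1\right) \frac{25}{6}\right) = 2 \left(- \frac{25}{6}\right) = - \frac{25}{3}$)
$z{\left(R \right)} - 43660 = - \frac{25}{3} - 43660 = - \frac{131005}{3}$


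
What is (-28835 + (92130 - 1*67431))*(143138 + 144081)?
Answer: -1187937784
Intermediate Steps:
(-28835 + (92130 - 1*67431))*(143138 + 144081) = (-28835 + (92130 - 67431))*287219 = (-28835 + 24699)*287219 = -4136*287219 = -1187937784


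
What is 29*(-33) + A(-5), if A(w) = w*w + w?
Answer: -937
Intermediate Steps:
A(w) = w + w**2 (A(w) = w**2 + w = w + w**2)
29*(-33) + A(-5) = 29*(-33) - 5*(1 - 5) = -957 - 5*(-4) = -957 + 20 = -937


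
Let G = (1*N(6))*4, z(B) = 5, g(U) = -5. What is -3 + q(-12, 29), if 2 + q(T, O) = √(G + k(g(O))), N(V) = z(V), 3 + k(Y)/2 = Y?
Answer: -3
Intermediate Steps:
k(Y) = -6 + 2*Y
N(V) = 5
G = 20 (G = (1*5)*4 = 5*4 = 20)
q(T, O) = 0 (q(T, O) = -2 + √(20 + (-6 + 2*(-5))) = -2 + √(20 + (-6 - 10)) = -2 + √(20 - 16) = -2 + √4 = -2 + 2 = 0)
-3 + q(-12, 29) = -3 + 0 = -3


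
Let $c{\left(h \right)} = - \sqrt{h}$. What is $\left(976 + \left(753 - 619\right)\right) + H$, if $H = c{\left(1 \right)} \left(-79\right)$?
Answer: $1189$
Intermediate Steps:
$H = 79$ ($H = - \sqrt{1} \left(-79\right) = \left(-1\right) 1 \left(-79\right) = \left(-1\right) \left(-79\right) = 79$)
$\left(976 + \left(753 - 619\right)\right) + H = \left(976 + \left(753 - 619\right)\right) + 79 = \left(976 + 134\right) + 79 = 1110 + 79 = 1189$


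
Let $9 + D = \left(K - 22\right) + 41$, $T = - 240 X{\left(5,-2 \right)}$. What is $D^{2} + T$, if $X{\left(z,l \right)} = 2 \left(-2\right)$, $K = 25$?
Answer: $2185$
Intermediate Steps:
$X{\left(z,l \right)} = -4$
$T = 960$ ($T = \left(-240\right) \left(-4\right) = 960$)
$D = 35$ ($D = -9 + \left(\left(25 - 22\right) + 41\right) = -9 + \left(3 + 41\right) = -9 + 44 = 35$)
$D^{2} + T = 35^{2} + 960 = 1225 + 960 = 2185$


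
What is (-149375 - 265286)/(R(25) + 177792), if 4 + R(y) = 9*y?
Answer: -414661/178013 ≈ -2.3294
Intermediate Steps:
R(y) = -4 + 9*y
(-149375 - 265286)/(R(25) + 177792) = (-149375 - 265286)/((-4 + 9*25) + 177792) = -414661/((-4 + 225) + 177792) = -414661/(221 + 177792) = -414661/178013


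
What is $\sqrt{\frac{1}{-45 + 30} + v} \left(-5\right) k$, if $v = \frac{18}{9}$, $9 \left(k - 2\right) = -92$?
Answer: $\frac{74 \sqrt{435}}{27} \approx 57.163$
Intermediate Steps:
$k = - \frac{74}{9}$ ($k = 2 + \frac{1}{9} \left(-92\right) = 2 - \frac{92}{9} = - \frac{74}{9} \approx -8.2222$)
$v = 2$ ($v = 18 \cdot \frac{1}{9} = 2$)
$\sqrt{\frac{1}{-45 + 30} + v} \left(-5\right) k = \sqrt{\frac{1}{-45 + 30} + 2} \left(-5\right) \left(- \frac{74}{9}\right) = \sqrt{\frac{1}{-15} + 2} \left(-5\right) \left(- \frac{74}{9}\right) = \sqrt{- \frac{1}{15} + 2} \left(-5\right) \left(- \frac{74}{9}\right) = \sqrt{\frac{29}{15}} \left(-5\right) \left(- \frac{74}{9}\right) = \frac{\sqrt{435}}{15} \left(-5\right) \left(- \frac{74}{9}\right) = - \frac{\sqrt{435}}{3} \left(- \frac{74}{9}\right) = \frac{74 \sqrt{435}}{27}$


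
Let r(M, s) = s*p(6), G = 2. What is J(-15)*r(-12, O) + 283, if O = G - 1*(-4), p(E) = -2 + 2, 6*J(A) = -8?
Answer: 283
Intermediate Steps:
J(A) = -4/3 (J(A) = (⅙)*(-8) = -4/3)
p(E) = 0
O = 6 (O = 2 - 1*(-4) = 2 + 4 = 6)
r(M, s) = 0 (r(M, s) = s*0 = 0)
J(-15)*r(-12, O) + 283 = -4/3*0 + 283 = 0 + 283 = 283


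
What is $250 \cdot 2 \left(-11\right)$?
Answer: $-5500$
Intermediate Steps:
$250 \cdot 2 \left(-11\right) = 250 \left(-22\right) = -5500$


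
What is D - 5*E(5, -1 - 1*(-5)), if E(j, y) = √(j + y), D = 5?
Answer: -10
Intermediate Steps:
D - 5*E(5, -1 - 1*(-5)) = 5 - 5*√(5 + (-1 - 1*(-5))) = 5 - 5*√(5 + (-1 + 5)) = 5 - 5*√(5 + 4) = 5 - 5*√9 = 5 - 5*3 = 5 - 15 = -10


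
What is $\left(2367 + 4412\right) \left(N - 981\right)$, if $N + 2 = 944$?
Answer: $-264381$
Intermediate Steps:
$N = 942$ ($N = -2 + 944 = 942$)
$\left(2367 + 4412\right) \left(N - 981\right) = \left(2367 + 4412\right) \left(942 - 981\right) = 6779 \left(-39\right) = -264381$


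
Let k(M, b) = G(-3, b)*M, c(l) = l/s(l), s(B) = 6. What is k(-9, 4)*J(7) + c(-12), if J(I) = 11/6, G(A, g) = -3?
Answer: 95/2 ≈ 47.500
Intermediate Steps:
c(l) = l/6
J(I) = 11/6 (J(I) = 11*(1/6) = 11/6)
k(M, b) = -3*M
k(-9, 4)*J(7) + c(-12) = -3*(-9)*(11/6) + (1/6)*(-12) = 27*(11/6) - 2 = 99/2 - 2 = 95/2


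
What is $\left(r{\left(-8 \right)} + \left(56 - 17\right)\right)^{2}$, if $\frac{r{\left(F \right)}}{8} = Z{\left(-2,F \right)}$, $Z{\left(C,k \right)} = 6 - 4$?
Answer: $3025$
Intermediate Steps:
$Z{\left(C,k \right)} = 2$ ($Z{\left(C,k \right)} = 6 - 4 = 2$)
$r{\left(F \right)} = 16$ ($r{\left(F \right)} = 8 \cdot 2 = 16$)
$\left(r{\left(-8 \right)} + \left(56 - 17\right)\right)^{2} = \left(16 + \left(56 - 17\right)\right)^{2} = \left(16 + 39\right)^{2} = 55^{2} = 3025$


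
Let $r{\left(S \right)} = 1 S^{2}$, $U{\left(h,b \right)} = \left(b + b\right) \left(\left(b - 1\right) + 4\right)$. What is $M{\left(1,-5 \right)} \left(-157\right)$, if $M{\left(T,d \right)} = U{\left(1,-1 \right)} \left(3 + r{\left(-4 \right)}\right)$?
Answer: $11932$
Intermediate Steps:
$U{\left(h,b \right)} = 2 b \left(3 + b\right)$ ($U{\left(h,b \right)} = 2 b \left(\left(-1 + b\right) + 4\right) = 2 b \left(3 + b\right)$)
$r{\left(S \right)} = S^{2}$
$M{\left(T,d \right)} = -76$ ($M{\left(T,d \right)} = 2 \left(-1\right) \left(3 - 1\right) \left(3 + \left(-4\right)^{2}\right) = 2 \left(-1\right) 2 \left(3 + 16\right) = \left(-4\right) 19 = -76$)
$M{\left(1,-5 \right)} \left(-157\right) = \left(-76\right) \left(-157\right) = 11932$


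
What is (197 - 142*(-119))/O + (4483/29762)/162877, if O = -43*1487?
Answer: -82868499811527/309956892364834 ≈ -0.26735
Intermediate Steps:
O = -63941
(197 - 142*(-119))/O + (4483/29762)/162877 = (197 - 142*(-119))/(-63941) + (4483/29762)/162877 = (197 + 16898)*(-1/63941) + (4483*(1/29762))*(1/162877) = 17095*(-1/63941) + (4483/29762)*(1/162877) = -17095/63941 + 4483/4847545274 = -82868499811527/309956892364834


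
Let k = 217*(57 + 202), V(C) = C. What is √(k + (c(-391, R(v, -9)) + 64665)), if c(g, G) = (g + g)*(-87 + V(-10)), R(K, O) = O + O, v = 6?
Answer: 3*√21858 ≈ 443.53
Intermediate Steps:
R(K, O) = 2*O
c(g, G) = -194*g (c(g, G) = (g + g)*(-87 - 10) = (2*g)*(-97) = -194*g)
k = 56203 (k = 217*259 = 56203)
√(k + (c(-391, R(v, -9)) + 64665)) = √(56203 + (-194*(-391) + 64665)) = √(56203 + (75854 + 64665)) = √(56203 + 140519) = √196722 = 3*√21858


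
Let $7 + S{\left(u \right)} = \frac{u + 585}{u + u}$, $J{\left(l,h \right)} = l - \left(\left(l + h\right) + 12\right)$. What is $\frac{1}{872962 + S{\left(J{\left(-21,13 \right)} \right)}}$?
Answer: $\frac{5}{4364719} \approx 1.1455 \cdot 10^{-6}$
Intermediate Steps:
$J{\left(l,h \right)} = -12 - h$ ($J{\left(l,h \right)} = l - \left(\left(h + l\right) + 12\right) = l - \left(12 + h + l\right) = -12 - h$)
$S{\left(u \right)} = -7 + \frac{585 + u}{2 u}$ ($S{\left(u \right)} = -7 + \frac{u + 585}{u + u} = -7 + \frac{585 + u}{2 u}$)
$\frac{1}{872962 + S{\left(J{\left(-21,13 \right)} \right)}} = \frac{1}{872962 + \frac{13 \left(45 - \left(-12 - 13\right)\right)}{2 \left(-12 - 13\right)}} = \frac{1}{872962 + \frac{13 \left(45 - -25\right)}{2 \left(-25\right)}} = \frac{1}{872962 + \frac{13}{2} \left(- \frac{1}{25}\right) \left(45 + 25\right)} = \frac{1}{872962 + \frac{13}{2} \left(- \frac{1}{25}\right) 70} = \frac{1}{872962 - \frac{91}{5}} = \frac{1}{\frac{4364719}{5}} = \frac{5}{4364719}$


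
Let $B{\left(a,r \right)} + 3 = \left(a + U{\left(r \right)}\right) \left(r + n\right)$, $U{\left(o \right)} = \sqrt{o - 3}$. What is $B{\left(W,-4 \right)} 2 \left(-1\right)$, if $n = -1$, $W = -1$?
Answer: $-4 + 10 i \sqrt{7} \approx -4.0 + 26.458 i$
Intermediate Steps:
$U{\left(o \right)} = \sqrt{-3 + o}$
$B{\left(a,r \right)} = -3 + \left(-1 + r\right) \left(a + \sqrt{-3 + r}\right)$ ($B{\left(a,r \right)} = -3 + \left(a + \sqrt{-3 + r}\right) \left(r - 1\right) = -3 + \left(a + \sqrt{-3 + r}\right) \left(-1 + r\right) = -3 + \left(-1 + r\right) \left(a + \sqrt{-3 + r}\right)$)
$B{\left(W,-4 \right)} 2 \left(-1\right) = \left(-3 - -1 - \sqrt{-3 - 4} - -4 - 4 \sqrt{-3 - 4}\right) 2 \left(-1\right) = \left(-3 + 1 - \sqrt{-7} + 4 - 4 \sqrt{-7}\right) 2 \left(-1\right) = \left(-3 + 1 - i \sqrt{7} + 4 - 4 i \sqrt{7}\right) 2 \left(-1\right) = \left(2 - 5 i \sqrt{7}\right) 2 \left(-1\right) = \left(4 - 10 i \sqrt{7}\right) \left(-1\right) = -4 + 10 i \sqrt{7}$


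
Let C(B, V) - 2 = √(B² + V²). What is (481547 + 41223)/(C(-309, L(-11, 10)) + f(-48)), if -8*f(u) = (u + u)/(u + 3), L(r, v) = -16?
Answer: -203880300/21540149 + 117623250*√95737/21540149 ≈ 1680.1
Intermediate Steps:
C(B, V) = 2 + √(B² + V²)
f(u) = -u/(4*(3 + u)) (f(u) = -(u + u)/(8*(u + 3)) = -2*u/(8*(3 + u)) = -u/(4*(3 + u)))
(481547 + 41223)/(C(-309, L(-11, 10)) + f(-48)) = (481547 + 41223)/((2 + √((-309)² + (-16)²)) - 1*(-48)/(12 + 4*(-48))) = 522770/((2 + √(95481 + 256)) - 1*(-48)/(12 - 192)) = 522770/((2 + √95737) - 1*(-48)/(-180)) = 522770/((2 + √95737) - 1*(-48)*(-1/180)) = 522770/((2 + √95737) - 4/15) = 522770/(26/15 + √95737)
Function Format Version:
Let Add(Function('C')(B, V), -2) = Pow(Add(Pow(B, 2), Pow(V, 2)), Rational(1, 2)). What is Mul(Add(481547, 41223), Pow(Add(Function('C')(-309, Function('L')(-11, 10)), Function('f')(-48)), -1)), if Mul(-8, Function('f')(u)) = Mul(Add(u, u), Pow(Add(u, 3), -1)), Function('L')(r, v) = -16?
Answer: Add(Rational(-203880300, 21540149), Mul(Rational(117623250, 21540149), Pow(95737, Rational(1, 2)))) ≈ 1680.1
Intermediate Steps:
Function('C')(B, V) = Add(2, Pow(Add(Pow(B, 2), Pow(V, 2)), Rational(1, 2)))
Function('f')(u) = Mul(Rational(-1, 4), u, Pow(Add(3, u), -1)) (Function('f')(u) = Mul(Rational(-1, 8), Mul(Add(u, u), Pow(Add(u, 3), -1))) = Mul(Rational(-1, 8), Mul(Mul(2, u), Pow(Add(3, u), -1))) = Mul(Rational(-1, 8), Mul(2, u, Pow(Add(3, u), -1))) = Mul(Rational(-1, 4), u, Pow(Add(3, u), -1)))
Mul(Add(481547, 41223), Pow(Add(Function('C')(-309, Function('L')(-11, 10)), Function('f')(-48)), -1)) = Mul(Add(481547, 41223), Pow(Add(Add(2, Pow(Add(Pow(-309, 2), Pow(-16, 2)), Rational(1, 2))), Mul(-1, -48, Pow(Add(12, Mul(4, -48)), -1))), -1)) = Mul(522770, Pow(Add(Add(2, Pow(Add(95481, 256), Rational(1, 2))), Mul(-1, -48, Pow(Add(12, -192), -1))), -1)) = Mul(522770, Pow(Add(Add(2, Pow(95737, Rational(1, 2))), Mul(-1, -48, Pow(-180, -1))), -1)) = Mul(522770, Pow(Add(Add(2, Pow(95737, Rational(1, 2))), Mul(-1, -48, Rational(-1, 180))), -1)) = Mul(522770, Pow(Add(Add(2, Pow(95737, Rational(1, 2))), Rational(-4, 15)), -1)) = Mul(522770, Pow(Add(Rational(26, 15), Pow(95737, Rational(1, 2))), -1))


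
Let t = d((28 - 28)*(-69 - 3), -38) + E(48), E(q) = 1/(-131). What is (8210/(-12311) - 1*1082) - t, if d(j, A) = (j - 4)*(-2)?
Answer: -1758950889/1612741 ≈ -1090.7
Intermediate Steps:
E(q) = -1/131
d(j, A) = 8 - 2*j (d(j, A) = (-4 + j)*(-2) = 8 - 2*j)
t = 1047/131 (t = (8 - 2*(28 - 28)*(-69 - 3)) - 1/131 = (8 - 0*(-72)) - 1/131 = (8 - 2*0) - 1/131 = (8 + 0) - 1/131 = 8 - 1/131 = 1047/131 ≈ 7.9924)
(8210/(-12311) - 1*1082) - t = (8210/(-12311) - 1*1082) - 1*1047/131 = (8210*(-1/12311) - 1082) - 1047/131 = (-8210/12311 - 1082) - 1047/131 = -13328712/12311 - 1047/131 = -1758950889/1612741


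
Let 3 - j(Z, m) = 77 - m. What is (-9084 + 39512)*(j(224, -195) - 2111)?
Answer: -72418640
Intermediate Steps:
j(Z, m) = -74 + m (j(Z, m) = 3 - (77 - m) = 3 + (-77 + m) = -74 + m)
(-9084 + 39512)*(j(224, -195) - 2111) = (-9084 + 39512)*((-74 - 195) - 2111) = 30428*(-269 - 2111) = 30428*(-2380) = -72418640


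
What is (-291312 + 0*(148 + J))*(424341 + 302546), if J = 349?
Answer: -211750905744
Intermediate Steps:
(-291312 + 0*(148 + J))*(424341 + 302546) = (-291312 + 0*(148 + 349))*(424341 + 302546) = (-291312 + 0*497)*726887 = (-291312 + 0)*726887 = -291312*726887 = -211750905744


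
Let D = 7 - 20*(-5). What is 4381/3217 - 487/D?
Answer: -1097912/344219 ≈ -3.1896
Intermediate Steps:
D = 107 (D = 7 + 100 = 107)
4381/3217 - 487/D = 4381/3217 - 487/107 = -1097912/344219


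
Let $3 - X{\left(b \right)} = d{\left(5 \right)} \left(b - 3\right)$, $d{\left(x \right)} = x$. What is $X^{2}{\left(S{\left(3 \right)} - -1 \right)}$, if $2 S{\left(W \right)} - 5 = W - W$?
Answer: $\frac{1}{4} \approx 0.25$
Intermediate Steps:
$S{\left(W \right)} = \frac{5}{2}$ ($S{\left(W \right)} = \frac{5}{2} + \frac{W - W}{2} = \frac{5}{2} + \frac{1}{2} \cdot 0 = \frac{5}{2} + 0 = \frac{5}{2}$)
$X{\left(b \right)} = 18 - 5 b$ ($X{\left(b \right)} = 3 - 5 \left(b - 3\right) = 3 - 5 \left(-3 + b\right) = 3 - \left(-15 + 5 b\right) = 18 - 5 b$)
$X^{2}{\left(S{\left(3 \right)} - -1 \right)} = \left(18 - 5 \left(\frac{5}{2} - -1\right)\right)^{2} = \left(18 - 5 \left(\frac{5}{2} + 1\right)\right)^{2} = \left(18 - \frac{35}{2}\right)^{2} = \left(\frac{1}{2}\right)^{2} = \frac{1}{4}$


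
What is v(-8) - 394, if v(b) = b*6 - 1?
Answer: -443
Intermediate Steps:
v(b) = -1 + 6*b (v(b) = 6*b - 1 = -1 + 6*b)
v(-8) - 394 = (-1 + 6*(-8)) - 394 = (-1 - 48) - 394 = -49 - 394 = -443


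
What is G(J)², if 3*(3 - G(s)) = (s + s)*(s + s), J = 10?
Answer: 152881/9 ≈ 16987.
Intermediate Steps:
G(s) = 3 - 4*s²/3 (G(s) = 3 - (s + s)*(s + s)/3 = 3 - 2*s*2*s/3 = 3 - 4*s²/3)
G(J)² = (3 - 4/3*10²)² = (3 - 4/3*100)² = (3 - 400/3)² = (-391/3)² = 152881/9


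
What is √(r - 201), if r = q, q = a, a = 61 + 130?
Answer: I*√10 ≈ 3.1623*I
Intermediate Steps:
a = 191
q = 191
r = 191
√(r - 201) = √(191 - 201) = √(-10) = I*√10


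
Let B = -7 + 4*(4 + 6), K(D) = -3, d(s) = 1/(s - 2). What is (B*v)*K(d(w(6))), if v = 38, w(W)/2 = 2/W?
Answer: -3762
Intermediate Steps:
w(W) = 4/W (w(W) = 2*(2/W) = 4/W)
d(s) = 1/(-2 + s)
B = 33 (B = -7 + 4*10 = -7 + 40 = 33)
(B*v)*K(d(w(6))) = (33*38)*(-3) = 1254*(-3) = -3762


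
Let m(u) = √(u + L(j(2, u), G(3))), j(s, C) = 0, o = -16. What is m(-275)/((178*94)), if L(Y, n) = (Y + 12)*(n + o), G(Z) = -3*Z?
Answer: 5*I*√23/16732 ≈ 0.0014331*I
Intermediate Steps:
L(Y, n) = (-16 + n)*(12 + Y) (L(Y, n) = (Y + 12)*(n - 16) = (12 + Y)*(-16 + n) = (-16 + n)*(12 + Y))
m(u) = √(-300 + u) (m(u) = √(u + (-192 - 16*0 + 12*(-3*3) + 0*(-3*3))) = √(u + (-192 + 0 + 12*(-9) + 0*(-9))) = √(u + (-192 + 0 - 108 + 0)) = √(u - 300) = √(-300 + u))
m(-275)/((178*94)) = √(-300 - 275)/((178*94)) = √(-575)/16732 = (5*I*√23)*(1/16732) = 5*I*√23/16732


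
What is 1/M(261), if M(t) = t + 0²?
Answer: 1/261 ≈ 0.0038314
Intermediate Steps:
M(t) = t (M(t) = t + 0 = t)
1/M(261) = 1/261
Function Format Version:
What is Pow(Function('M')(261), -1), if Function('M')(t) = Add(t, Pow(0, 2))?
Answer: Rational(1, 261) ≈ 0.0038314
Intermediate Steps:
Function('M')(t) = t (Function('M')(t) = Add(t, 0) = t)
Pow(Function('M')(261), -1) = Pow(261, -1) = Rational(1, 261)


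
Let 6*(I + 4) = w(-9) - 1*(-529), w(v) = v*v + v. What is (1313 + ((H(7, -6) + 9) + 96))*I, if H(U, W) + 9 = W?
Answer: 809531/6 ≈ 1.3492e+5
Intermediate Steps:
H(U, W) = -9 + W
w(v) = v + v**2 (w(v) = v**2 + v = v + v**2)
I = 577/6 (I = -4 + (-9*(1 - 9) - 1*(-529))/6 = -4 + (-9*(-8) + 529)/6 = -4 + (72 + 529)/6 = -4 + (1/6)*601 = -4 + 601/6 = 577/6 ≈ 96.167)
(1313 + ((H(7, -6) + 9) + 96))*I = (1313 + (((-9 - 6) + 9) + 96))*(577/6) = (1313 + ((-15 + 9) + 96))*(577/6) = (1313 + (-6 + 96))*(577/6) = (1313 + 90)*(577/6) = 1403*(577/6) = 809531/6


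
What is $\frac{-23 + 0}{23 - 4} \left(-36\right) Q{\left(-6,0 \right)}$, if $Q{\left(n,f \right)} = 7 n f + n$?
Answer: $- \frac{4968}{19} \approx -261.47$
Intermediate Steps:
$Q{\left(n,f \right)} = n + 7 f n$ ($Q{\left(n,f \right)} = 7 f n + n = n + 7 f n$)
$\frac{-23 + 0}{23 - 4} \left(-36\right) Q{\left(-6,0 \right)} = \frac{-23 + 0}{23 - 4} \left(-36\right) \left(- 6 \left(1 + 7 \cdot 0\right)\right) = - \frac{23}{19} \left(-36\right) \left(- 6 \left(1 + 0\right)\right) = \left(-23\right) \frac{1}{19} \left(-36\right) \left(\left(-6\right) 1\right) = \left(- \frac{23}{19}\right) \left(-36\right) \left(-6\right) = \frac{828}{19} \left(-6\right) = - \frac{4968}{19}$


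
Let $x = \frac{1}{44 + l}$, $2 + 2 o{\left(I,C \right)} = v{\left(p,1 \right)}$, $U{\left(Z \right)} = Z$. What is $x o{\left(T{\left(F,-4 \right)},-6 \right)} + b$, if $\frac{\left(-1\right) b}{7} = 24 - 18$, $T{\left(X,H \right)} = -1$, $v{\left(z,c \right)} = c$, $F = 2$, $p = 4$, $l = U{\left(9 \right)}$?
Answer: $- \frac{4453}{106} \approx -42.009$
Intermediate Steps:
$l = 9$
$o{\left(I,C \right)} = - \frac{1}{2}$ ($o{\left(I,C \right)} = -1 + \frac{1}{2} \cdot 1 = -1 + \frac{1}{2} = - \frac{1}{2}$)
$b = -42$ ($b = - 7 \left(24 - 18\right) = \left(-7\right) 6 = -42$)
$x = \frac{1}{53}$ ($x = \frac{1}{44 + 9} = \frac{1}{53} \approx 0.018868$)
$x o{\left(T{\left(F,-4 \right)},-6 \right)} + b = \frac{1}{53} \left(- \frac{1}{2}\right) - 42 = - \frac{1}{106} - 42 = - \frac{4453}{106}$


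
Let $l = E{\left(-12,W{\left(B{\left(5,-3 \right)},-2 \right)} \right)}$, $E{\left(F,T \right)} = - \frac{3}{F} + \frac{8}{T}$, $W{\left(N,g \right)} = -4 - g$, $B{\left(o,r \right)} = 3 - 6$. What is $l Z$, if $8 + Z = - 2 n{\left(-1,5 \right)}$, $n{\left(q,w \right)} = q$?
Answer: $\frac{45}{2} \approx 22.5$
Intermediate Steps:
$B{\left(o,r \right)} = -3$ ($B{\left(o,r \right)} = 3 - 6 = -3$)
$l = - \frac{15}{4}$ ($l = - \frac{3}{-12} + \frac{8}{-4 - -2} = \left(-3\right) \left(- \frac{1}{12}\right) + \frac{8}{-4 + 2} = \frac{1}{4} + \frac{8}{-2} = \frac{1}{4} + 8 \left(- \frac{1}{2}\right) = \frac{1}{4} - 4 = - \frac{15}{4} \approx -3.75$)
$Z = -6$ ($Z = -8 - -2 = -8 + 2 = -6$)
$l Z = \left(- \frac{15}{4}\right) \left(-6\right) = \frac{45}{2}$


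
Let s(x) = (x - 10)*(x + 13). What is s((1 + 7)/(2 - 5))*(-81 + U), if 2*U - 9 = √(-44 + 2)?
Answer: 10013 - 589*I*√42/9 ≈ 10013.0 - 424.13*I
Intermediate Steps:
s(x) = (-10 + x)*(13 + x)
U = 9/2 + I*√42/2 (U = 9/2 + √(-44 + 2)/2 = 9/2 + √(-42)/2 = 9/2 + (I*√42)/2 = 9/2 + I*√42/2 ≈ 4.5 + 3.2404*I)
s((1 + 7)/(2 - 5))*(-81 + U) = (-130 + ((1 + 7)/(2 - 5))² + 3*((1 + 7)/(2 - 5)))*(-81 + (9/2 + I*√42/2)) = (-130 + (8/(-3))² + 3*(8/(-3)))*(-153/2 + I*√42/2) = (-130 + (8*(-⅓))² + 3*(8*(-⅓)))*(-153/2 + I*√42/2) = (-130 + (-8/3)² + 3*(-8/3))*(-153/2 + I*√42/2) = (-130 + 64/9 - 8)*(-153/2 + I*√42/2) = -1178*(-153/2 + I*√42/2)/9 = 10013 - 589*I*√42/9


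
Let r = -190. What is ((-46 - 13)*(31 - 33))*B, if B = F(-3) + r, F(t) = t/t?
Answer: -22302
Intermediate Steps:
F(t) = 1
B = -189 (B = 1 - 190 = -189)
((-46 - 13)*(31 - 33))*B = ((-46 - 13)*(31 - 33))*(-189) = -59*(-2)*(-189) = 118*(-189) = -22302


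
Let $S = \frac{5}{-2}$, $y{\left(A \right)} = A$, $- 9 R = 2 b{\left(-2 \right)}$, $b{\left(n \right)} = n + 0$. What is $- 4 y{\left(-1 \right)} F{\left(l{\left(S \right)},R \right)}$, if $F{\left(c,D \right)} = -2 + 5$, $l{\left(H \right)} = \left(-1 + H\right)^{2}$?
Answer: $12$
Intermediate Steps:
$b{\left(n \right)} = n$
$R = \frac{4}{9}$ ($R = - \frac{2 \left(-2\right)}{9} = \left(- \frac{1}{9}\right) \left(-4\right) = \frac{4}{9} \approx 0.44444$)
$S = - \frac{5}{2}$ ($S = 5 \left(- \frac{1}{2}\right) = - \frac{5}{2} \approx -2.5$)
$F{\left(c,D \right)} = 3$
$- 4 y{\left(-1 \right)} F{\left(l{\left(S \right)},R \right)} = \left(-4\right) \left(-1\right) 3 = 4 \cdot 3 = 12$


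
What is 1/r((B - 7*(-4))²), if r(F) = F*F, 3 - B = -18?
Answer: 1/5764801 ≈ 1.7347e-7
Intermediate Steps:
B = 21 (B = 3 - 1*(-18) = 3 + 18 = 21)
r(F) = F²
1/r((B - 7*(-4))²) = 1/(((21 - 7*(-4))²)²) = 1/(((21 + 28)²)²) = 1/((49²)²) = 1/(2401²) = 1/5764801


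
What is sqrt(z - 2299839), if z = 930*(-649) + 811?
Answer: I*sqrt(2902598) ≈ 1703.7*I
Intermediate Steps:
z = -602759 (z = -603570 + 811 = -602759)
sqrt(z - 2299839) = sqrt(-602759 - 2299839) = sqrt(-2902598) = I*sqrt(2902598)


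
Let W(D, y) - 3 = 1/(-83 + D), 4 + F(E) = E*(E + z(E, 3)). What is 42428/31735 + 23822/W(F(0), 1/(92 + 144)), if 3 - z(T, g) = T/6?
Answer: 6578226307/825110 ≈ 7972.5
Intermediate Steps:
z(T, g) = 3 - T/6
F(E) = -4 + E*(3 + 5*E/6) (F(E) = -4 + E*(E + (3 - E/6)) = -4 + E*(3 + 5*E/6))
W(D, y) = 3 + 1/(-83 + D)
42428/31735 + 23822/W(F(0), 1/(92 + 144)) = 42428/31735 + 23822/(((-248 + 3*(-4 + 3*0 + (5/6)*0**2))/(-83 + (-4 + 3*0 + (5/6)*0**2)))) = 42428*(1/31735) + 23822/(((-248 + 3*(-4 + 0 + (5/6)*0))/(-83 + (-4 + 0 + (5/6)*0)))) = 42428/31735 + 23822/(((-248 + 3*(-4 + 0 + 0))/(-83 + (-4 + 0 + 0)))) = 42428/31735 + 23822/(((-248 + 3*(-4))/(-83 - 4))) = 42428/31735 + 23822/(((-248 - 12)/(-87))) = 42428/31735 + 23822/((-1/87*(-260))) = 42428/31735 + 23822/(260/87) = 42428/31735 + 23822*(87/260) = 42428/31735 + 1036257/130 = 6578226307/825110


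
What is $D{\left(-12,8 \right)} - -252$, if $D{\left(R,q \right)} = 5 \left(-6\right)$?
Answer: $222$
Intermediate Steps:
$D{\left(R,q \right)} = -30$
$D{\left(-12,8 \right)} - -252 = -30 - -252 = -30 + 252 = 222$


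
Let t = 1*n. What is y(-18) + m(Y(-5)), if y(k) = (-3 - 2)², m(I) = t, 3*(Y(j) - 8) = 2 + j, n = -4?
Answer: 21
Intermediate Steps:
Y(j) = 26/3 + j/3 (Y(j) = 8 + (2 + j)/3 = 8 + (⅔ + j/3) = 26/3 + j/3)
t = -4 (t = 1*(-4) = -4)
m(I) = -4
y(k) = 25 (y(k) = (-5)² = 25)
y(-18) + m(Y(-5)) = 25 - 4 = 21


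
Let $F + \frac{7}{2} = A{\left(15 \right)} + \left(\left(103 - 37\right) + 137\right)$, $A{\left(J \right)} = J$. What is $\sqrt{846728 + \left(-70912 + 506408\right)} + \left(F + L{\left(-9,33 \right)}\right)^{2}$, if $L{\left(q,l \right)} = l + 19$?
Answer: $\frac{284089}{4} + 4 \sqrt{80139} \approx 72155.0$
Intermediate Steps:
$L{\left(q,l \right)} = 19 + l$
$F = \frac{429}{2}$ ($F = - \frac{7}{2} + \left(15 + \left(\left(103 - 37\right) + 137\right)\right) = - \frac{7}{2} + \left(15 + \left(66 + 137\right)\right) = - \frac{7}{2} + \left(15 + 203\right) = - \frac{7}{2} + 218 = \frac{429}{2} \approx 214.5$)
$\sqrt{846728 + \left(-70912 + 506408\right)} + \left(F + L{\left(-9,33 \right)}\right)^{2} = \sqrt{846728 + \left(-70912 + 506408\right)} + \left(\frac{429}{2} + \left(19 + 33\right)\right)^{2} = \sqrt{846728 + 435496} + \left(\frac{429}{2} + 52\right)^{2} = \sqrt{1282224} + \left(\frac{533}{2}\right)^{2} = 4 \sqrt{80139} + \frac{284089}{4} = \frac{284089}{4} + 4 \sqrt{80139}$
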